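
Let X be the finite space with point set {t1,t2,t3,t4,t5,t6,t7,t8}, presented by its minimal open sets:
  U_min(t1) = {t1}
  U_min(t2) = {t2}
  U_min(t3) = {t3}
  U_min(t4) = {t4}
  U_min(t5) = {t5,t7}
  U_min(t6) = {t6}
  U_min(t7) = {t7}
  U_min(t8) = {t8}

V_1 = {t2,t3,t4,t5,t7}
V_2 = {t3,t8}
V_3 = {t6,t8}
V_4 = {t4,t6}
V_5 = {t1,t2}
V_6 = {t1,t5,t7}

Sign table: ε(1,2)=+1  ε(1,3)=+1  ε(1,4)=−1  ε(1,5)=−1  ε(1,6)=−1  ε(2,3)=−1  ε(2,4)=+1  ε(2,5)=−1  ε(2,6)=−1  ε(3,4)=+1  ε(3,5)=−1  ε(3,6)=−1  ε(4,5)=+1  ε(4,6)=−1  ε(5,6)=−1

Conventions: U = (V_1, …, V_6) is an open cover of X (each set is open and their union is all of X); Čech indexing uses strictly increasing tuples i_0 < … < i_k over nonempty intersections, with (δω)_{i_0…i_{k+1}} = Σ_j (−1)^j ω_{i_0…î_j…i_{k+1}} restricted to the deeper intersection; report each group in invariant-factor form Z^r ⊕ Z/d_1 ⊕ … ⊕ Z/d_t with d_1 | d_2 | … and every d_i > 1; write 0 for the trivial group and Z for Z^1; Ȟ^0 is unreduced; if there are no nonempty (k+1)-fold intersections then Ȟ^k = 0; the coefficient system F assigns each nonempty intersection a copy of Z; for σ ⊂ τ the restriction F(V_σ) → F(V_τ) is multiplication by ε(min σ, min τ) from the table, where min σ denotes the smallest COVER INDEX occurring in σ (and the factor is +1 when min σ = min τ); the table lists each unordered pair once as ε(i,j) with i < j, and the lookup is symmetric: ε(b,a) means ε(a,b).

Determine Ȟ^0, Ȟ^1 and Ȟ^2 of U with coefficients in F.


cover nerve:
  V12={t3} V14={t4} V15={t2} V16={t5,t7} V23={t8} V34={t6} V56={t1}
C dims 6,7; δ0: rk 6, SNF 1^5·2
Ȟ^0: (6−6)−0=0 ⇒ 0
Ȟ^1: (7−0)−6=1 plus torsion [2] ⇒ Z ⊕ Z/2
Ȟ^2: (0−0)−0=0 ⇒ 0

Ȟ^0(U;F) ≅ 0,  Ȟ^1(U;F) ≅ Z ⊕ Z/2,  Ȟ^2(U;F) ≅ 0


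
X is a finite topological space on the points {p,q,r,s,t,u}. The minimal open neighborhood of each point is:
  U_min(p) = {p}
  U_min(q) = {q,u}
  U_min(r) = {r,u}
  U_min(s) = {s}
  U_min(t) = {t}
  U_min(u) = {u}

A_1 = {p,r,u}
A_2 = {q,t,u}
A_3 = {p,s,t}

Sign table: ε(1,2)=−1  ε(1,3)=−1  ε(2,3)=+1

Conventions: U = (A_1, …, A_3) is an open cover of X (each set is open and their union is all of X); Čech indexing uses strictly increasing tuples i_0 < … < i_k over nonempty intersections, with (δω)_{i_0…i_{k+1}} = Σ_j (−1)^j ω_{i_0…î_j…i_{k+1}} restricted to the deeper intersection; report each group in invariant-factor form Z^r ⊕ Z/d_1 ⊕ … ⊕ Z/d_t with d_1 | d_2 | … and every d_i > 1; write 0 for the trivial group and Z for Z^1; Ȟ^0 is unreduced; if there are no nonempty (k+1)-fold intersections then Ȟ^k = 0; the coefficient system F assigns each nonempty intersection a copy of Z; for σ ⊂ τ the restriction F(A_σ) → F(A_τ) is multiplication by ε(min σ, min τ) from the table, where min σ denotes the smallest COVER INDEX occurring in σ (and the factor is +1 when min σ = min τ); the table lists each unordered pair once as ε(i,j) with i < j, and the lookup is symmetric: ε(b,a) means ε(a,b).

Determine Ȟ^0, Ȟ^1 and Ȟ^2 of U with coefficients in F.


cover nerve:
  A12={u} A13={p} A23={t}
C dims 3,3; δ0: rk 2, SNF 1^2
Ȟ^0: (3−2)−0=1 ⇒ Z
Ȟ^1: (3−0)−2=1 ⇒ Z
Ȟ^2: (0−0)−0=0 ⇒ 0

Ȟ^0 = Z, Ȟ^1 = Z, Ȟ^2 = 0


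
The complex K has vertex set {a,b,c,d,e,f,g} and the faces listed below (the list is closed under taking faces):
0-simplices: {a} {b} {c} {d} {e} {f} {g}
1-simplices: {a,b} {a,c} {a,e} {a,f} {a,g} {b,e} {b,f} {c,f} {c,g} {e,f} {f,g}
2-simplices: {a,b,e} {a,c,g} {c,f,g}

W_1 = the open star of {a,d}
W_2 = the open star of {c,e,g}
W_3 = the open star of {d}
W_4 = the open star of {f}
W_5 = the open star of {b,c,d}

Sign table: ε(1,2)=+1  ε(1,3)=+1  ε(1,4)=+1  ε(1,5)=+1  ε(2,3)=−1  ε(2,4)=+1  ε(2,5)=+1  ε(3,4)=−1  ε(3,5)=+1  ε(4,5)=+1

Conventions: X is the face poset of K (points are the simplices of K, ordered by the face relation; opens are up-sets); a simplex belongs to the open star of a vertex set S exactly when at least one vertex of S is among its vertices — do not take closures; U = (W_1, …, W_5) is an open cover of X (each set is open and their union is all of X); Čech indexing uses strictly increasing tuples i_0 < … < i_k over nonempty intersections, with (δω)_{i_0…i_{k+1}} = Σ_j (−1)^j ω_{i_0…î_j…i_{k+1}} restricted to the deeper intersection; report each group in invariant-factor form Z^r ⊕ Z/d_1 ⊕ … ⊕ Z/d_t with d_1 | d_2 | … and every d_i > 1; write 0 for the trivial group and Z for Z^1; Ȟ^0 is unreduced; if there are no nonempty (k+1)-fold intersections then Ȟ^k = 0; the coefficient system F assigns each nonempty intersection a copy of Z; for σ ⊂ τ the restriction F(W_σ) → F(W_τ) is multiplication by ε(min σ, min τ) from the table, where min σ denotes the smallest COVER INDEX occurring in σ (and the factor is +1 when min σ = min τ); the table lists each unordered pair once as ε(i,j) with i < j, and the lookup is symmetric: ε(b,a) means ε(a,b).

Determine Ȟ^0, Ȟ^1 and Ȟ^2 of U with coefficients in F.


Ȟ^0 ≅ Z, Ȟ^1 ≅ Z, Ȟ^2 ≅ 0

nerve simplices:
  W1={{a},{d},{a,b},{a,c},{a,e},{a,f},{a,g},{a,b,e},{a,c,g}} W2={{c},{e},{g},{a,c},{a,e},{a,g},{b,e},{c,f},{c,g},{e,f},{f,g},{a,b,e},{a,c,g},{c,f,g}} W3={{d}} W4={{f},{a,f},{b,f},{c,f},{e,f},{f,g},{c,f,g}} W5={{b},{c},{d},{a,b},{a,c},{b,e},{b,f},{c,f},{c,g},{a,b,e},{a,c,g},{c,f,g}}
  W12={{a,c},{a,e},{a,g},{a,b,e},{a,c,g}} W13={{d}} W14={{a,f}} W15={{d},{a,b},{a,c},{a,b,e},{a,c,g}} W24={{c,f},{e,f},{f,g},{c,f,g}} W25={{c},{a,c},{b,e},{c,f},{c,g},{a,b,e},{a,c,g},{c,f,g}} W35={{d}} W45={{b,f},{c,f},{c,f,g}}
  W125={{a,c},{a,b,e},{a,c,g}} W135={{d}} W245={{c,f},{c,f,g}}
C dims 5,8,3; δ0: rk 4, SNF 1^4; δ1: rk 3, SNF 1^3
degree 0: 5−4−0 = 1 → Ȟ^0 ≅ Z
degree 1: 8−3−4 = 1 → Ȟ^1 ≅ Z
degree 2: 3−0−3 = 0 → Ȟ^2 ≅ 0


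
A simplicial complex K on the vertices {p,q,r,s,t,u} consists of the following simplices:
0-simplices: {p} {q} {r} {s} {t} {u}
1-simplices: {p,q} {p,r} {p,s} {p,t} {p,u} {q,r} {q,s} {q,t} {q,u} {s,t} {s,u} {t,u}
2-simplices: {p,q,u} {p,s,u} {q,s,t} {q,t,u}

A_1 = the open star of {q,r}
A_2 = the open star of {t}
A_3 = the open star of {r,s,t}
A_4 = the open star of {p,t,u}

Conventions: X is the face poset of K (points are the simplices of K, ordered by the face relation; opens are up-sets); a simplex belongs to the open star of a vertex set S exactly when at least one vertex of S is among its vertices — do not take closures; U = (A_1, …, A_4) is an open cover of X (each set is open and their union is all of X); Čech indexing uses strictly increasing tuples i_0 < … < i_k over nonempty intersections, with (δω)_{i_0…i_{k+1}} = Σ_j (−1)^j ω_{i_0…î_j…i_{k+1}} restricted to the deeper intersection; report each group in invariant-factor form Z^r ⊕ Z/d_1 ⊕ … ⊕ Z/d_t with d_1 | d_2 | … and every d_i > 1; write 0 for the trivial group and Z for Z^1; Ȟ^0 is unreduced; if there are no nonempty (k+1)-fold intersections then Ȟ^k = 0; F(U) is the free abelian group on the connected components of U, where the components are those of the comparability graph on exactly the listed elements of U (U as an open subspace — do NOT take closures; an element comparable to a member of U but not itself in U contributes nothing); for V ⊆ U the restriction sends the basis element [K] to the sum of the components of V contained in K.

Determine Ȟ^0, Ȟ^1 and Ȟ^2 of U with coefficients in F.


Ȟ^0 = Z,  Ȟ^1 = Z^2,  Ȟ^2 = 0

nonempty intersections:
  A1={{q},{r},{p,q},{p,r},{q,r},{q,s},{q,t},{q,u},{p,q,u},{q,s,t},{q,t,u}} A2={{t},{p,t},{q,t},{s,t},{t,u},{q,s,t},{q,t,u}} A3={{r},{s},{t},{p,r},{p,s},{p,t},{q,r},{q,s},{q,t},{s,t},{s,u},{t,u},{p,s,u},{q,s,t},{q,t,u}} A4={{p},{t},{u},{p,q},{p,r},{p,s},{p,t},{p,u},{q,t},{q,u},{s,t},{s,u},{t,u},{p,q,u},{p,s,u},{q,s,t},{q,t,u}}
  A12={{q,t},{q,s,t},{q,t,u}} A13={{r},{p,r},{q,r},{q,s},{q,t},{q,s,t},{q,t,u}} A14={{p,q},{p,r},{q,t},{q,u},{p,q,u},{q,s,t},{q,t,u}} A23={{t},{p,t},{q,t},{s,t},{t,u},{q,s,t},{q,t,u}} A24={{t},{p,t},{q,t},{s,t},{t,u},{q,s,t},{q,t,u}} A34={{t},{p,r},{p,s},{p,t},{q,t},{s,t},{s,u},{t,u},{p,s,u},{q,s,t},{q,t,u}}
  A123={{q,t},{q,s,t},{q,t,u}} A124={{q,t},{q,s,t},{q,t,u}} A134={{p,r},{q,t},{q,s,t},{q,t,u}} A234={{t},{p,t},{q,t},{s,t},{t,u},{q,s,t},{q,t,u}}
  A1234={{q,t},{q,s,t},{q,t,u}}
components per intersection:
  A1: {{q},{r},{p,q},{p,r},{q,r},{q,s},{q,t},{q,u},{p,q,u},{q,s,t},{q,t,u}}
  A2: {{t},{p,t},{q,t},{s,t},{t,u},{q,s,t},{q,t,u}}
  A3: {{r},{p,r},{q,r}} {{s},{t},{p,s},{p,t},{q,s},{q,t},{s,t},{s,u},{t,u},{p,s,u},{q,s,t},{q,t,u}}
  A4: {{p},{t},{u},{p,q},{p,r},{p,s},{p,t},{p,u},{q,t},{q,u},{s,t},{s,u},{t,u},{p,q,u},{p,s,u},{q,s,t},{q,t,u}}
  A12: {{q,t},{q,s,t},{q,t,u}}
  A13: {{r},{p,r},{q,r}} {{q,s},{q,t},{q,s,t},{q,t,u}}
  A14: {{p,q},{q,t},{q,u},{p,q,u},{q,s,t},{q,t,u}} {{p,r}}
  A23: {{t},{p,t},{q,t},{s,t},{t,u},{q,s,t},{q,t,u}}
  A24: {{t},{p,t},{q,t},{s,t},{t,u},{q,s,t},{q,t,u}}
  A34: {{t},{p,t},{q,t},{s,t},{t,u},{q,s,t},{q,t,u}} {{p,r}} {{p,s},{s,u},{p,s,u}}
  A123: {{q,t},{q,s,t},{q,t,u}}
  A124: {{q,t},{q,s,t},{q,t,u}}
  A134: {{p,r}} {{q,t},{q,s,t},{q,t,u}}
  A234: {{t},{p,t},{q,t},{s,t},{t,u},{q,s,t},{q,t,u}}
  A1234: {{q,t},{q,s,t},{q,t,u}}
C dims 5,10,5,1; δ0: rk 4, SNF 1^4; δ1: rk 4, SNF 1^4; δ2: rk 1, SNF 1^1
Ȟ^0: (5−4)−0=1 ⇒ Z
Ȟ^1: (10−4)−4=2 ⇒ Z^2
Ȟ^2: (5−1)−4=0 ⇒ 0


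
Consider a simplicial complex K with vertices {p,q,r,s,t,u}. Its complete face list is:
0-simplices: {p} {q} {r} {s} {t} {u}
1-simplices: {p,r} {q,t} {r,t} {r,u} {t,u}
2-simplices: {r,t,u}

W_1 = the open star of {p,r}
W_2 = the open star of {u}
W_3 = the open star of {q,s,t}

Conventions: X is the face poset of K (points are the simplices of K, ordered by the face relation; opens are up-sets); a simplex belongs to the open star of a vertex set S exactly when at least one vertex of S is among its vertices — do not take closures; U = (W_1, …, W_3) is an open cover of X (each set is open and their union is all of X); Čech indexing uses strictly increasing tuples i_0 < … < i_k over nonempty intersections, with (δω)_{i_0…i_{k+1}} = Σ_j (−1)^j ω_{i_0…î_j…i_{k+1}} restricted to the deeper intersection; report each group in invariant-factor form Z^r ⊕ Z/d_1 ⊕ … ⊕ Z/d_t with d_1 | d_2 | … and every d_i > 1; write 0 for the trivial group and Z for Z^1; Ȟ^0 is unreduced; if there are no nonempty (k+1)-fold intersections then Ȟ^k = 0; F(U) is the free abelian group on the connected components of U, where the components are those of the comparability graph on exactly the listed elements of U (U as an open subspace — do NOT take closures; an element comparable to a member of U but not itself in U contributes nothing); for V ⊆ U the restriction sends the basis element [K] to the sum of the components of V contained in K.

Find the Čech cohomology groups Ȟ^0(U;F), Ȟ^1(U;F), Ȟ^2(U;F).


Ȟ^0(U;F) ≅ Z^2,  Ȟ^1(U;F) ≅ 0,  Ȟ^2(U;F) ≅ 0

cover nerve:
  W1={{p},{r},{p,r},{r,t},{r,u},{r,t,u}} W2={{u},{r,u},{t,u},{r,t,u}} W3={{q},{s},{t},{q,t},{r,t},{t,u},{r,t,u}}
  W12={{r,u},{r,t,u}} W13={{r,t},{r,t,u}} W23={{t,u},{r,t,u}}
  W123={{r,t,u}}
components per intersection:
  W1: {{p},{r},{p,r},{r,t},{r,u},{r,t,u}}
  W2: {{u},{r,u},{t,u},{r,t,u}}
  W3: {{q},{t},{q,t},{r,t},{t,u},{r,t,u}} {{s}}
  W12: {{r,u},{r,t,u}}
  W13: {{r,t},{r,t,u}}
  W23: {{t,u},{r,t,u}}
  W123: {{r,t,u}}
C dims 4,3,1; δ0: rk 2, SNF 1^2; δ1: rk 1, SNF 1^1
Ȟ^0: (4−2)−0=2 ⇒ Z^2
Ȟ^1: (3−1)−2=0 ⇒ 0
Ȟ^2: (1−0)−1=0 ⇒ 0


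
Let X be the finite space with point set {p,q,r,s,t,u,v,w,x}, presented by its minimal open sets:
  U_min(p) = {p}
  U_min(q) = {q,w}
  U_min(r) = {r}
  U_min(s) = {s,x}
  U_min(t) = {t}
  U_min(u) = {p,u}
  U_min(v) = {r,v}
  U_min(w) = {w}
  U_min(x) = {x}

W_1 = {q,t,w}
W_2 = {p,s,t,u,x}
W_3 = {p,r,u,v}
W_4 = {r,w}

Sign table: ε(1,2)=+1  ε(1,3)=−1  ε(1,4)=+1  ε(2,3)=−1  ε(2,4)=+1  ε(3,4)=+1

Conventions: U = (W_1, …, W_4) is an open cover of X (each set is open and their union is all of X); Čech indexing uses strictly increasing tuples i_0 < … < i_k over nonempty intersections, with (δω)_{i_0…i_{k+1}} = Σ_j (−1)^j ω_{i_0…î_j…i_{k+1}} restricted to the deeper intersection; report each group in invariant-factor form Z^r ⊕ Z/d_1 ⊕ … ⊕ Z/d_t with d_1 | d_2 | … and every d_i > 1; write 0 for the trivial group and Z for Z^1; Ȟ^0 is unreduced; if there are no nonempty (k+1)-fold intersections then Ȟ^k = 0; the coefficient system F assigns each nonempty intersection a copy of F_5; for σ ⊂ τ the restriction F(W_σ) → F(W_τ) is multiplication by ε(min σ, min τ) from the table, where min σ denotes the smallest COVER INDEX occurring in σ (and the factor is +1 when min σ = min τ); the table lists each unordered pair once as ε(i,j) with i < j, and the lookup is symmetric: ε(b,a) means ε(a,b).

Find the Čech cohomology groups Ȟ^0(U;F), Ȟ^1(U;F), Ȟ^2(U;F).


Ȟ^0(U;F) ≅ 0; Ȟ^1(U;F) ≅ 0; Ȟ^2(U;F) ≅ 0

nerve simplices:
  W12={t} W14={w} W23={p,u} W34={r}
C dims 4,4; δ0: rk_F5 4
degree 0: 4−4−0 = 0 → Ȟ^0 ≅ 0
degree 1: 4−0−4 = 0 → Ȟ^1 ≅ 0
degree 2: 0−0−0 = 0 → Ȟ^2 ≅ 0


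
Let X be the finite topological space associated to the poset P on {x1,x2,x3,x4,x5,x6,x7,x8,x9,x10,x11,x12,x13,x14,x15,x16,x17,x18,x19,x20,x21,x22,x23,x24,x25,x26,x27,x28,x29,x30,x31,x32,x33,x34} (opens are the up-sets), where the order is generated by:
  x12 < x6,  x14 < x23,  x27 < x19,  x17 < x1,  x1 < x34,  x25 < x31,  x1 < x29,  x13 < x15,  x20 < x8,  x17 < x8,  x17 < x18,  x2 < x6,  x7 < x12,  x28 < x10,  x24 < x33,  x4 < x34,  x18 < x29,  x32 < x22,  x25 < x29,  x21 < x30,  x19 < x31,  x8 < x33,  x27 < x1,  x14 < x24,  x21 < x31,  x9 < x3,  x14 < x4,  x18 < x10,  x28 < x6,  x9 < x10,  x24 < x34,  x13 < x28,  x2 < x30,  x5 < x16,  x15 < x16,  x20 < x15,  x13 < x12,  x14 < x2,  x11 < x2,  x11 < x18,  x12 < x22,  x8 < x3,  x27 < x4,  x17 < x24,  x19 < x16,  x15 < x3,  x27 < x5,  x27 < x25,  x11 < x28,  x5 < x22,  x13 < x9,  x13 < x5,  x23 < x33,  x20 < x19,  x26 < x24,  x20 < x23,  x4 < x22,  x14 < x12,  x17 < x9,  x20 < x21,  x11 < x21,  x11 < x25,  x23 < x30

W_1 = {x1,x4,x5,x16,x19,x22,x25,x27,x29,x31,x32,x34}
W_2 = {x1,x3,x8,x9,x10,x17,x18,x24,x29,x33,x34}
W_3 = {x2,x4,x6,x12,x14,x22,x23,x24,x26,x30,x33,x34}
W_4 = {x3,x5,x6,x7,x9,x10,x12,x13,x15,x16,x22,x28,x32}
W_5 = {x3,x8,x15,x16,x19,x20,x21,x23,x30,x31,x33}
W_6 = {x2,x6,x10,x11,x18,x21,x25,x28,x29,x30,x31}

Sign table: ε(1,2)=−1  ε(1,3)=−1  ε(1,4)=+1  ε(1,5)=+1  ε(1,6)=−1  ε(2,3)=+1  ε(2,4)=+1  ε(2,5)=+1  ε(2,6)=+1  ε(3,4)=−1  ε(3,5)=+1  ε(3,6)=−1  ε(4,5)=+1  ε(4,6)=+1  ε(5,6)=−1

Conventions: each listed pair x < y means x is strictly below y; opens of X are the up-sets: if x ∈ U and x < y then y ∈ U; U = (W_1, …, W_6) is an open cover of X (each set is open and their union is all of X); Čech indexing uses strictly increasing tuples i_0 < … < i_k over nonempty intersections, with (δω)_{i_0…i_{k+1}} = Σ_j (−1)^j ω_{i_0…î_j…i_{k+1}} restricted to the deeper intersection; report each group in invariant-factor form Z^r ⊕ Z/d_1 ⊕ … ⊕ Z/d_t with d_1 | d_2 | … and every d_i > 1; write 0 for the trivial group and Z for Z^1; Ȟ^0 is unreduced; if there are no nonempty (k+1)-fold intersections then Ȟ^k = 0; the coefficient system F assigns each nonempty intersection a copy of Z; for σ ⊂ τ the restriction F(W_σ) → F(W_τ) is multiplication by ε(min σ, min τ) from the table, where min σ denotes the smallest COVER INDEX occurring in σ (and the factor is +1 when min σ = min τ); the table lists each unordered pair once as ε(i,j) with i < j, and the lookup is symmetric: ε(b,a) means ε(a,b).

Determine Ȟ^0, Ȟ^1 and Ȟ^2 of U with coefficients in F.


cover nerve:
  W12={x1,x29,x34} W13={x4,x22,x34} W14={x5,x16,x22,x32} W15={x16,x19,x31} W16={x25,x29,x31} W23={x24,x33,x34} W24={x3,x9,x10} W25={x3,x8,x33} W26={x10,x18,x29} W34={x6,x12,x22} W35={x23,x30,x33} W36={x2,x6,x30} W45={x3,x15,x16} W46={x6,x10,x28} W56={x21,x30,x31}
  W123={x34} W126={x29} W134={x22} W145={x16} W156={x31} W235={x33} W245={x3} W246={x10} W346={x6} W356={x30}
C dims 6,15,10; δ0: rk 6, SNF 1^5·2; δ1: rk 9, SNF 1^9
Ȟ^0: (6−6)−0=0 ⇒ 0
Ȟ^1: (15−9)−6=0 plus torsion [2] ⇒ Z/2
Ȟ^2: (10−0)−9=1 ⇒ Z

Ȟ^0(U;F) ≅ 0, Ȟ^1(U;F) ≅ Z/2 and Ȟ^2(U;F) ≅ Z


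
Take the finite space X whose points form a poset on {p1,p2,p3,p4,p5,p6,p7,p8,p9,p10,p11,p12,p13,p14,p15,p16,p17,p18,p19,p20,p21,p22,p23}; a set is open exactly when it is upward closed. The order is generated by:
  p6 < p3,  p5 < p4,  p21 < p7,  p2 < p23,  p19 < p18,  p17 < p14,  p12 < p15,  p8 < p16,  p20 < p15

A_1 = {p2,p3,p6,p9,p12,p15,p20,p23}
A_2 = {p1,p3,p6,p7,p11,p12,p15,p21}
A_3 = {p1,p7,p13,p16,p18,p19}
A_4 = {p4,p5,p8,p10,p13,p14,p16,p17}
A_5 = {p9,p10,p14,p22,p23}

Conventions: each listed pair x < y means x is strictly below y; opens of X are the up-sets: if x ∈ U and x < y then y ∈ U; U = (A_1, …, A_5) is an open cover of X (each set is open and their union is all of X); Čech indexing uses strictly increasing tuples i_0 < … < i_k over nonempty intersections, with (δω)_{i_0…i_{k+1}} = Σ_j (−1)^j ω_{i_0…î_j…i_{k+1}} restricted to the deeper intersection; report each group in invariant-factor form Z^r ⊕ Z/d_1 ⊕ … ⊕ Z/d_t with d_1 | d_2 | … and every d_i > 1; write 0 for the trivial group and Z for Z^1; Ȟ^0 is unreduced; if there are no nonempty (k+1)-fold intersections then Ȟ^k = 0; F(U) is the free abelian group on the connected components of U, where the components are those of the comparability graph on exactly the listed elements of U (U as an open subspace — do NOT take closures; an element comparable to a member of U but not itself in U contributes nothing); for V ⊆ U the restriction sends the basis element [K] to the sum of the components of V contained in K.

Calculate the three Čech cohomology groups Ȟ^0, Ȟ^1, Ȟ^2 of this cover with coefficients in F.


nerve simplices:
  A12={p3,p6,p12,p15} A15={p9,p23} A23={p1,p7} A34={p13,p16} A45={p10,p14}
components per intersection:
  A1: {p2,p23} {p3,p6} {p9} {p12,p15,p20}
  A2: {p1} {p3,p6} {p7,p21} {p11} {p12,p15}
  A3: {p1} {p7} {p13} {p16} {p18,p19}
  A4: {p4,p5} {p8,p16} {p10} {p13} {p14,p17}
  A5: {p9} {p10} {p14} {p22} {p23}
  A12: {p3,p6} {p12,p15}
  A15: {p9} {p23}
  A23: {p1} {p7}
  A34: {p13} {p16}
  A45: {p10} {p14}
C dims 24,10; δ0: rk 10, SNF 1^10
degree 0: 24−10−0 = 14 → Ȟ^0 ≅ Z^14
degree 1: 10−0−10 = 0 → Ȟ^1 ≅ 0
degree 2: 0−0−0 = 0 → Ȟ^2 ≅ 0

Ȟ^0 = Z^14, Ȟ^1 = 0, Ȟ^2 = 0


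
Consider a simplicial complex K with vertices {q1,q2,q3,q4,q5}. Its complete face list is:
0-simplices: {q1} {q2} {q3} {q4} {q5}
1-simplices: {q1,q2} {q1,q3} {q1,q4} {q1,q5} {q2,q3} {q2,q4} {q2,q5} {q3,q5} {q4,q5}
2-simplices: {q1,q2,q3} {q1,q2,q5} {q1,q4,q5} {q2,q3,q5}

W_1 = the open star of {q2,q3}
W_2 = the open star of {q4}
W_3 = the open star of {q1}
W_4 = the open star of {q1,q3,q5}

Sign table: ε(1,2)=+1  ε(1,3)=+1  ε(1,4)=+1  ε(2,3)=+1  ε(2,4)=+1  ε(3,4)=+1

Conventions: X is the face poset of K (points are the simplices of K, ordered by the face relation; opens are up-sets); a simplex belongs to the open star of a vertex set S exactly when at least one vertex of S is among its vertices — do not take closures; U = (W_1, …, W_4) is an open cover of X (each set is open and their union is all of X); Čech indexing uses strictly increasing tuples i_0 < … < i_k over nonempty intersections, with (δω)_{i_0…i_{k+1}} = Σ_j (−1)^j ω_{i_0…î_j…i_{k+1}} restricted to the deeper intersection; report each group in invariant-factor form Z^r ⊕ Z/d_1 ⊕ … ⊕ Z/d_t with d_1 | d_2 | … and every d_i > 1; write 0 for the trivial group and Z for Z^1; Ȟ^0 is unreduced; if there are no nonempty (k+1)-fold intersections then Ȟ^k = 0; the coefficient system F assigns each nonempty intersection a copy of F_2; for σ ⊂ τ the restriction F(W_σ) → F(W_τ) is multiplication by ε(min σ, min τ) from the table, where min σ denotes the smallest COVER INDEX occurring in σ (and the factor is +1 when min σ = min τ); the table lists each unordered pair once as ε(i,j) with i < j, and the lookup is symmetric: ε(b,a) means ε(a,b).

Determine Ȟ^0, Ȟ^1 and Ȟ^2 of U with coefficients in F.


cover nerve:
  W1={{q2},{q3},{q1,q2},{q1,q3},{q2,q3},{q2,q4},{q2,q5},{q3,q5},{q1,q2,q3},{q1,q2,q5},{q2,q3,q5}} W2={{q4},{q1,q4},{q2,q4},{q4,q5},{q1,q4,q5}} W3={{q1},{q1,q2},{q1,q3},{q1,q4},{q1,q5},{q1,q2,q3},{q1,q2,q5},{q1,q4,q5}} W4={{q1},{q3},{q5},{q1,q2},{q1,q3},{q1,q4},{q1,q5},{q2,q3},{q2,q5},{q3,q5},{q4,q5},{q1,q2,q3},{q1,q2,q5},{q1,q4,q5},{q2,q3,q5}}
  W12={{q2,q4}} W13={{q1,q2},{q1,q3},{q1,q2,q3},{q1,q2,q5}} W14={{q3},{q1,q2},{q1,q3},{q2,q3},{q2,q5},{q3,q5},{q1,q2,q3},{q1,q2,q5},{q2,q3,q5}} W23={{q1,q4},{q1,q4,q5}} W24={{q1,q4},{q4,q5},{q1,q4,q5}} W34={{q1},{q1,q2},{q1,q3},{q1,q4},{q1,q5},{q1,q2,q3},{q1,q2,q5},{q1,q4,q5}}
  W134={{q1,q2},{q1,q3},{q1,q2,q3},{q1,q2,q5}} W234={{q1,q4},{q1,q4,q5}}
C dims 4,6,2; δ0: rk_F2 3; δ1: rk_F2 2
Ȟ^0: (4−3)−0=1 ⇒ Z/2
Ȟ^1: (6−2)−3=1 ⇒ Z/2
Ȟ^2: (2−0)−2=0 ⇒ 0

Ȟ^0 ≅ Z/2, Ȟ^1 ≅ Z/2, Ȟ^2 ≅ 0


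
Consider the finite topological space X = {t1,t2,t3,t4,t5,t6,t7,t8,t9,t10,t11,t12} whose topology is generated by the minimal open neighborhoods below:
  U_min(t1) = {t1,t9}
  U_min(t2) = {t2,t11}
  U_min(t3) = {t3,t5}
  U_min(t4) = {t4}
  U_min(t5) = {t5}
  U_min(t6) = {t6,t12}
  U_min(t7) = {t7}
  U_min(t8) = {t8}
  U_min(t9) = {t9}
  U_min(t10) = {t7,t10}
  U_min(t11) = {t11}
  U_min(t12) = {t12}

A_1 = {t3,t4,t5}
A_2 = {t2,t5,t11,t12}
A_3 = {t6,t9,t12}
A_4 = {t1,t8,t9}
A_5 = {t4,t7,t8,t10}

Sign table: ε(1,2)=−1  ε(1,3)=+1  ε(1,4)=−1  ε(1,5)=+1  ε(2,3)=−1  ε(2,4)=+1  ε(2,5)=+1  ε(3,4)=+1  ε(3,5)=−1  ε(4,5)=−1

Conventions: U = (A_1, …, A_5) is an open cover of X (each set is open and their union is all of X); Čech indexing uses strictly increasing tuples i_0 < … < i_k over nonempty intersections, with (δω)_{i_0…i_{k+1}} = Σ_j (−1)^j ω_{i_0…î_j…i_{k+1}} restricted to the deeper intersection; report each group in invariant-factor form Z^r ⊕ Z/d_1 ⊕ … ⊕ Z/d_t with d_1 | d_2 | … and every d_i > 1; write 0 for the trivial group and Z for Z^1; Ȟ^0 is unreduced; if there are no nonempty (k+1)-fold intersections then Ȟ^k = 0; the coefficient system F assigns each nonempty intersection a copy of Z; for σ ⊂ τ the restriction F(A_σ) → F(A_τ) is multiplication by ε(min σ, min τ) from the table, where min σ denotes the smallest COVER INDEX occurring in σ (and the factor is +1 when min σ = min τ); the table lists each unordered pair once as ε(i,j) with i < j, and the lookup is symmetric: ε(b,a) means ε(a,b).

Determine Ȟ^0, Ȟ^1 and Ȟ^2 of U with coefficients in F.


Ȟ^0 ≅ 0, Ȟ^1 ≅ Z/2 and Ȟ^2 ≅ 0

nonempty intersections:
  A12={t5} A15={t4} A23={t12} A34={t9} A45={t8}
C dims 5,5; δ0: rk 5, SNF 1^4·2
Ȟ^0: (5−5)−0=0 ⇒ 0
Ȟ^1: (5−0)−5=0 plus torsion [2] ⇒ Z/2
Ȟ^2: (0−0)−0=0 ⇒ 0


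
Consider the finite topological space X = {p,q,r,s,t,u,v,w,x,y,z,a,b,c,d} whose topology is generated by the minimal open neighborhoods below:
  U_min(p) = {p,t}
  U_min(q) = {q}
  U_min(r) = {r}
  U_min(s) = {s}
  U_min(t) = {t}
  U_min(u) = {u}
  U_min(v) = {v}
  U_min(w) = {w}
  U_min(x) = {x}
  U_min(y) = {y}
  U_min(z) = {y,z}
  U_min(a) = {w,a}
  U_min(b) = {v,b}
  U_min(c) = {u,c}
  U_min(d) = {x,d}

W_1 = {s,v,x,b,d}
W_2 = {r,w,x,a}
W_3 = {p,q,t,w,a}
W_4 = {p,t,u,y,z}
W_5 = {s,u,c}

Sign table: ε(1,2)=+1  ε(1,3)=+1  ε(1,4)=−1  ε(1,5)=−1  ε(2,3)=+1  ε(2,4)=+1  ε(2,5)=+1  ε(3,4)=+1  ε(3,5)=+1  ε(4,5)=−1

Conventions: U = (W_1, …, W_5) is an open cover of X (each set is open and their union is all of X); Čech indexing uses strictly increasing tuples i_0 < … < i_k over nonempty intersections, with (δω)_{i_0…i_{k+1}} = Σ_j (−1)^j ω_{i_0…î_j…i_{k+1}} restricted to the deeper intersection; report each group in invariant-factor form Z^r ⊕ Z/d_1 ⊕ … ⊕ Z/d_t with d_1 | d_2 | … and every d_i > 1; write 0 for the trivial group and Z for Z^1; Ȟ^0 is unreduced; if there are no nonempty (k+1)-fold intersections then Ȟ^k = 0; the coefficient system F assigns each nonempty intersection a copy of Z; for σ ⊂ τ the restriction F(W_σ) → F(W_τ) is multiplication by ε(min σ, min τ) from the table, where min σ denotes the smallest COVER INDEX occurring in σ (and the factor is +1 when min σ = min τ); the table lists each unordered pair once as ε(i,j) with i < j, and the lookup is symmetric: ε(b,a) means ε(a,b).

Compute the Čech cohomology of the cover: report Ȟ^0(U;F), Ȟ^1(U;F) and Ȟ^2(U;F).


intersection data:
  W12={x} W15={s} W23={w,a} W34={p,t} W45={u}
C dims 5,5; δ0: rk 4, SNF 1^4
Ȟ^0 = (5 − 4) − 0 = 1, so Ȟ^0 ≅ Z
Ȟ^1 = (5 − 0) − 4 = 1, so Ȟ^1 ≅ Z
Ȟ^2 = (0 − 0) − 0 = 0, so Ȟ^2 ≅ 0

Ȟ^0 ≅ Z; Ȟ^1 ≅ Z; Ȟ^2 ≅ 0


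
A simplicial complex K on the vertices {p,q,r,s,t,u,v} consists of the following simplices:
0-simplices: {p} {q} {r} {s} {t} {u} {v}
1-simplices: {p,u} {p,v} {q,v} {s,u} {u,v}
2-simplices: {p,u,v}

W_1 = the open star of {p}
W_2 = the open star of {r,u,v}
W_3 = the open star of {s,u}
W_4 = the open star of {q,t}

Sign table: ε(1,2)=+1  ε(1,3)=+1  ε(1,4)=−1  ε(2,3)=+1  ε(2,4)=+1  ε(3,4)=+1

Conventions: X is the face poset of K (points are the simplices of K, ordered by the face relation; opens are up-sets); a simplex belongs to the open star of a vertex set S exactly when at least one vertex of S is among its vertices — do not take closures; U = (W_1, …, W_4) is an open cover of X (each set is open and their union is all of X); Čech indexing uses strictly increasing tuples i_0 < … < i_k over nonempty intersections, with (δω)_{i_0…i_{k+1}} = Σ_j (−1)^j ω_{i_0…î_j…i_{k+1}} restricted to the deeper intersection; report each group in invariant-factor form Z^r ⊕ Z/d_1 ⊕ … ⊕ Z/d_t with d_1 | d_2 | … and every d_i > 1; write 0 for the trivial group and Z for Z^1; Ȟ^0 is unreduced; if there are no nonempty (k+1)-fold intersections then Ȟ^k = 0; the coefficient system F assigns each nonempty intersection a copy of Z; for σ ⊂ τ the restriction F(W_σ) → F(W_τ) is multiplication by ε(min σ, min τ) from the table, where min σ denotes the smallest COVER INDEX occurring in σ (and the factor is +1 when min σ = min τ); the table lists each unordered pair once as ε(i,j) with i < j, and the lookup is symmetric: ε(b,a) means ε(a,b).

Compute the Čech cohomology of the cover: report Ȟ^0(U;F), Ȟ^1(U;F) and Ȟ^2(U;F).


nerve of the cover:
  W1={{p},{p,u},{p,v},{p,u,v}} W2={{r},{u},{v},{p,u},{p,v},{q,v},{s,u},{u,v},{p,u,v}} W3={{s},{u},{p,u},{s,u},{u,v},{p,u,v}} W4={{q},{t},{q,v}}
  W12={{p,u},{p,v},{p,u,v}} W13={{p,u},{p,u,v}} W23={{u},{p,u},{s,u},{u,v},{p,u,v}} W24={{q,v}}
  W123={{p,u},{p,u,v}}
C dims 4,4,1; δ0: rk 3, SNF 1^3; δ1: rk 1, SNF 1^1
Ȟ^0 = (4 − 3) − 0 = 1, so Ȟ^0 ≅ Z
Ȟ^1 = (4 − 1) − 3 = 0, so Ȟ^1 ≅ 0
Ȟ^2 = (1 − 0) − 1 = 0, so Ȟ^2 ≅ 0

Ȟ^0 ≅ Z,  Ȟ^1 ≅ 0,  Ȟ^2 ≅ 0


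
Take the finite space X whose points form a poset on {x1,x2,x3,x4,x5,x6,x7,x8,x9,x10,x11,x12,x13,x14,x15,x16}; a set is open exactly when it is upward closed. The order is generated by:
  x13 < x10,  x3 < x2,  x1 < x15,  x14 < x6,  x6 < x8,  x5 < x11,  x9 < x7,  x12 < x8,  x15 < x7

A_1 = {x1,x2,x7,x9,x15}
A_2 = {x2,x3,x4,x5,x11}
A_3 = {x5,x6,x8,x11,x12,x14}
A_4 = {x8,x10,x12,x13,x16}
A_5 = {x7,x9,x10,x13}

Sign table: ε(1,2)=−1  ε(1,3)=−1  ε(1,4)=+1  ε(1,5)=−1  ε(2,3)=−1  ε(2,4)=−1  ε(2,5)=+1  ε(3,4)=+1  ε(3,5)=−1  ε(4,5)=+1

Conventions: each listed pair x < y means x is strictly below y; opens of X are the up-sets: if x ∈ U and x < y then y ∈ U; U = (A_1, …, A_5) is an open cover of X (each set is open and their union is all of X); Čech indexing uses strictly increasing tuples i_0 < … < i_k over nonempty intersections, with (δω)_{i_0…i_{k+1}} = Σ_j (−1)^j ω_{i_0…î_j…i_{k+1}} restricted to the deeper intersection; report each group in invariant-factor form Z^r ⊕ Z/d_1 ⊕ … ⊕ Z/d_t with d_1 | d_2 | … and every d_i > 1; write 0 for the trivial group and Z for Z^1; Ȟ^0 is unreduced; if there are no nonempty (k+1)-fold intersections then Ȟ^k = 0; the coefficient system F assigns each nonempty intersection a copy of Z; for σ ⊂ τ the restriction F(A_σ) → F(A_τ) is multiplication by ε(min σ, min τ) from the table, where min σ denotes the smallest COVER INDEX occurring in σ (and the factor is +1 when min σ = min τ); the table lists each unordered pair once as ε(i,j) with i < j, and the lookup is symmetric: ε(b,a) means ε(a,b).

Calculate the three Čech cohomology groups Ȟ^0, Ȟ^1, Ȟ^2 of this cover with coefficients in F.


Ȟ^0(U;F) ≅ 0; Ȟ^1(U;F) ≅ Z/2; Ȟ^2(U;F) ≅ 0

nonempty overlaps:
  A12={x2} A15={x7,x9} A23={x5,x11} A34={x8,x12} A45={x10,x13}
C dims 5,5; δ0: rk 5, SNF 1^4·2
degree 0: 5−5−0 = 0 → Ȟ^0 ≅ 0
degree 1: 5−0−5 = 0 plus torsion [2] → Ȟ^1 ≅ Z/2
degree 2: 0−0−0 = 0 → Ȟ^2 ≅ 0


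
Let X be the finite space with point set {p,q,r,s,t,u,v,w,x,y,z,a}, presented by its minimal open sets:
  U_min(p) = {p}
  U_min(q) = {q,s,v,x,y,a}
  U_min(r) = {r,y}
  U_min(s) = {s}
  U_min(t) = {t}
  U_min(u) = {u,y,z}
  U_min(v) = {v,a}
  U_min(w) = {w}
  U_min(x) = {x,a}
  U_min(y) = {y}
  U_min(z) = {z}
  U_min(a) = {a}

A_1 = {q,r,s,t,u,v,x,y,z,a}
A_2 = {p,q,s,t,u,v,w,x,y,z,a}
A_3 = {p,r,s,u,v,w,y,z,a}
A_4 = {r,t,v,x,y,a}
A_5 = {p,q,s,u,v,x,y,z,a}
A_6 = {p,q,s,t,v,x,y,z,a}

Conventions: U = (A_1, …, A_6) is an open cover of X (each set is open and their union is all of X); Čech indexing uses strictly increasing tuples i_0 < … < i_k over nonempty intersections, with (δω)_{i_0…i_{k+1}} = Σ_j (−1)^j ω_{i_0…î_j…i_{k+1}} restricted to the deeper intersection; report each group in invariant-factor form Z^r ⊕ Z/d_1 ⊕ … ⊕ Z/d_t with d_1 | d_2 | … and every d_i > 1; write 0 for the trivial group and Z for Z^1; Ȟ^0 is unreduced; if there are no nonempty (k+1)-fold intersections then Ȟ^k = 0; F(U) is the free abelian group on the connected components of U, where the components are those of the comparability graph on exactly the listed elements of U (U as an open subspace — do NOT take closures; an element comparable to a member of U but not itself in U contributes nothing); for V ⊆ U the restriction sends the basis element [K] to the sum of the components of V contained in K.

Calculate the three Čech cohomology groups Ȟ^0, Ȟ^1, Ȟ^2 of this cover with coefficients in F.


Ȟ^0(U;F) ≅ Z^4; Ȟ^1(U;F) ≅ 0; Ȟ^2(U;F) ≅ 0

nerve of the cover:
  A12={q,s,t,u,v,x,y,z,a} A13={r,s,u,v,y,z,a} A14={r,t,v,x,y,a} A15={q,s,u,v,x,y,z,a} A16={q,s,t,v,x,y,z,a} A23={p,s,u,v,w,y,z,a} A24={t,v,x,y,a} A25={p,q,s,u,v,x,y,z,a} A26={p,q,s,t,v,x,y,z,a} A34={r,v,y,a} A35={p,s,u,v,y,z,a} A36={p,s,v,y,z,a} A45={v,x,y,a} A46={t,v,x,y,a} A56={p,q,s,v,x,y,z,a}
  A123={s,u,v,y,z,a} A124={t,v,x,y,a} A125={q,s,u,v,x,y,z,a} A126={q,s,t,v,x,y,z,a} A134={r,v,y,a} A135={s,u,v,y,z,a} A136={s,v,y,z,a} A145={v,x,y,a} A146={t,v,x,y,a} A156={q,s,v,x,y,z,a} A234={v,y,a} A235={p,s,u,v,y,z,a} A236={p,s,v,y,z,a} A245={v,x,y,a} A246={t,v,x,y,a} A256={p,q,s,v,x,y,z,a} A345={v,y,a} A346={v,y,a} A356={p,s,v,y,z,a} A456={v,x,y,a}
  A1234={v,y,a} A1235={s,u,v,y,z,a} A1236={s,v,y,z,a} A1245={v,x,y,a} A1246={t,v,x,y,a} A1256={q,s,v,x,y,z,a} A1345={v,y,a} A1346={v,y,a} A1356={s,v,y,z,a} A1456={v,x,y,a} A2345={v,y,a} A2346={v,y,a} A2356={p,s,v,y,z,a} A2456={v,x,y,a} A3456={v,y,a}
  A12345={v,y,a} A12346={v,y,a} A12356={s,v,y,z,a} A12456={v,x,y,a} A13456={v,y,a} A23456={v,y,a}
  A123456={v,y,a}
components per intersection:
  A1: {q,r,s,u,v,x,y,z,a} {t}
  A2: {p} {q,s,u,v,x,y,z,a} {t} {w}
  A3: {p} {r,u,y,z} {s} {v,a} {w}
  A4: {r,y} {t} {v,x,a}
  A5: {p} {q,s,u,v,x,y,z,a}
  A6: {p} {q,s,v,x,y,a} {t} {z}
  A12: {q,s,u,v,x,y,z,a} {t}
  A13: {r,u,y,z} {s} {v,a}
  A14: {r,y} {t} {v,x,a}
  A15: {q,s,u,v,x,y,z,a}
  A16: {q,s,v,x,y,a} {t} {z}
  A23: {p} {s} {u,y,z} {v,a} {w}
  A24: {t} {v,x,a} {y}
  A25: {p} {q,s,u,v,x,y,z,a}
  A26: {p} {q,s,v,x,y,a} {t} {z}
  A34: {r,y} {v,a}
  A35: {p} {s} {u,y,z} {v,a}
  A36: {p} {s} {v,a} {y} {z}
  A45: {v,x,a} {y}
  A46: {t} {v,x,a} {y}
  A56: {p} {q,s,v,x,y,a} {z}
  A123: {s} {u,y,z} {v,a}
  A124: {t} {v,x,a} {y}
  A125: {q,s,u,v,x,y,z,a}
  A126: {q,s,v,x,y,a} {t} {z}
  A134: {r,y} {v,a}
  A135: {s} {u,y,z} {v,a}
  A136: {s} {v,a} {y} {z}
  A145: {v,x,a} {y}
  A146: {t} {v,x,a} {y}
  A156: {q,s,v,x,y,a} {z}
  A234: {v,a} {y}
  A235: {p} {s} {u,y,z} {v,a}
  A236: {p} {s} {v,a} {y} {z}
  A245: {v,x,a} {y}
  A246: {t} {v,x,a} {y}
  A256: {p} {q,s,v,x,y,a} {z}
  A345: {v,a} {y}
  A346: {v,a} {y}
  A356: {p} {s} {v,a} {y} {z}
  A456: {v,x,a} {y}
  A1234: {v,a} {y}
  A1235: {s} {u,y,z} {v,a}
  A1236: {s} {v,a} {y} {z}
  A1245: {v,x,a} {y}
  A1246: {t} {v,x,a} {y}
  A1256: {q,s,v,x,y,a} {z}
  A1345: {v,a} {y}
  A1346: {v,a} {y}
  A1356: {s} {v,a} {y} {z}
  A1456: {v,x,a} {y}
  A2345: {v,a} {y}
  A2346: {v,a} {y}
  A2356: {p} {s} {v,a} {y} {z}
  A2456: {v,x,a} {y}
  A3456: {v,a} {y}
  A12345: {v,a} {y}
  A12346: {v,a} {y}
  A12356: {s} {v,a} {y} {z}
  A12456: {v,x,a} {y}
  A13456: {v,a} {y}
  A23456: {v,a} {y}
  A123456: {v,a} {y}
C dims 20,45,56,39; δ0: rk 16, SNF 1^16; δ1: rk 29, SNF 1^29; δ2: rk 27, SNF 1^27
Ȟ^0 = (20 − 16) − 0 = 4, so Ȟ^0 ≅ Z^4
Ȟ^1 = (45 − 29) − 16 = 0, so Ȟ^1 ≅ 0
Ȟ^2 = (56 − 27) − 29 = 0, so Ȟ^2 ≅ 0


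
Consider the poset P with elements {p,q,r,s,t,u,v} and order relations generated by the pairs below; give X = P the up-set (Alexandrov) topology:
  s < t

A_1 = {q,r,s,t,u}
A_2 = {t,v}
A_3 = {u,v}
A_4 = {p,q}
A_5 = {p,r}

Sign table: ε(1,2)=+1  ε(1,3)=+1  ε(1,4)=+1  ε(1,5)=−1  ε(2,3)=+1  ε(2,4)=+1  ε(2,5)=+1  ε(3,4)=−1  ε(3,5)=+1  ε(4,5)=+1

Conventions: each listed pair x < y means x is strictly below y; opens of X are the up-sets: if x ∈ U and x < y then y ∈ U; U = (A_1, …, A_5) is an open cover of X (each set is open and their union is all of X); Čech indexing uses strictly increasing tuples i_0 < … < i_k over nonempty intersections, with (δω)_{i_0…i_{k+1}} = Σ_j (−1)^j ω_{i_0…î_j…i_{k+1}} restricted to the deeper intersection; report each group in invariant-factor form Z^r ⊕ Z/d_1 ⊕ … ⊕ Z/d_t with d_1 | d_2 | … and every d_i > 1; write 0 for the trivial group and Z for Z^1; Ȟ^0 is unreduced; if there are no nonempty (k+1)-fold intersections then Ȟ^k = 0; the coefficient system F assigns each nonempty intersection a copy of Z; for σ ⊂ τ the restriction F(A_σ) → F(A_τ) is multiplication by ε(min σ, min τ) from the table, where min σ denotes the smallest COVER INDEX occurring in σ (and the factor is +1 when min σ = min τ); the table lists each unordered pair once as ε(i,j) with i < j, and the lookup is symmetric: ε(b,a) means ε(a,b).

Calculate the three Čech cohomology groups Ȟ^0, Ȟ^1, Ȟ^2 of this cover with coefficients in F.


cover nerve:
  A12={t} A13={u} A14={q} A15={r} A23={v} A45={p}
C dims 5,6; δ0: rk 5, SNF 1^4·2
Ȟ^0: (5−5)−0=0 ⇒ 0
Ȟ^1: (6−0)−5=1 plus torsion [2] ⇒ Z ⊕ Z/2
Ȟ^2: (0−0)−0=0 ⇒ 0

Ȟ^0 = 0, Ȟ^1 = Z ⊕ Z/2 and Ȟ^2 = 0


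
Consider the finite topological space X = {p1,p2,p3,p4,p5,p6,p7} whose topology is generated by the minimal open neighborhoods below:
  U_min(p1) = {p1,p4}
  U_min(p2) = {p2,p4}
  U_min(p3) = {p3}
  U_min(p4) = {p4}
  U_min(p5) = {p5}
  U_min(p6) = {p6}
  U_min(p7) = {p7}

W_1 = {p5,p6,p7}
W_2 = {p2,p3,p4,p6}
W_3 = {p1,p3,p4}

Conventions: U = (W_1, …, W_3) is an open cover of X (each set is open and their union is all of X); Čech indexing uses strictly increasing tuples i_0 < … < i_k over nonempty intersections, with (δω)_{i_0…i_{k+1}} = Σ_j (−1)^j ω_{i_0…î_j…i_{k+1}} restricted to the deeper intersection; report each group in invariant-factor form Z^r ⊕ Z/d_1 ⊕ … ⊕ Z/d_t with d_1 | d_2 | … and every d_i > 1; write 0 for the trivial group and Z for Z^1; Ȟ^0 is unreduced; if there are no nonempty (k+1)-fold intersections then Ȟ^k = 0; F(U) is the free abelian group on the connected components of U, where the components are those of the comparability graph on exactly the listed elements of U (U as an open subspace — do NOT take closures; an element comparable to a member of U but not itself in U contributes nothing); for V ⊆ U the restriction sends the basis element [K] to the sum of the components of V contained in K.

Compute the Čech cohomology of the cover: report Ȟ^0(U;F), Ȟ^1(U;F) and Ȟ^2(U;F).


Ȟ^0(U;F) ≅ Z^5,  Ȟ^1(U;F) ≅ 0,  Ȟ^2(U;F) ≅ 0

intersection data:
  W12={p6} W23={p3,p4}
components per intersection:
  W1: {p5} {p6} {p7}
  W2: {p2,p4} {p3} {p6}
  W3: {p1,p4} {p3}
  W12: {p6}
  W23: {p3} {p4}
C dims 8,3; δ0: rk 3, SNF 1^3
Ȟ^0 = (8 − 3) − 0 = 5, so Ȟ^0 ≅ Z^5
Ȟ^1 = (3 − 0) − 3 = 0, so Ȟ^1 ≅ 0
Ȟ^2 = (0 − 0) − 0 = 0, so Ȟ^2 ≅ 0


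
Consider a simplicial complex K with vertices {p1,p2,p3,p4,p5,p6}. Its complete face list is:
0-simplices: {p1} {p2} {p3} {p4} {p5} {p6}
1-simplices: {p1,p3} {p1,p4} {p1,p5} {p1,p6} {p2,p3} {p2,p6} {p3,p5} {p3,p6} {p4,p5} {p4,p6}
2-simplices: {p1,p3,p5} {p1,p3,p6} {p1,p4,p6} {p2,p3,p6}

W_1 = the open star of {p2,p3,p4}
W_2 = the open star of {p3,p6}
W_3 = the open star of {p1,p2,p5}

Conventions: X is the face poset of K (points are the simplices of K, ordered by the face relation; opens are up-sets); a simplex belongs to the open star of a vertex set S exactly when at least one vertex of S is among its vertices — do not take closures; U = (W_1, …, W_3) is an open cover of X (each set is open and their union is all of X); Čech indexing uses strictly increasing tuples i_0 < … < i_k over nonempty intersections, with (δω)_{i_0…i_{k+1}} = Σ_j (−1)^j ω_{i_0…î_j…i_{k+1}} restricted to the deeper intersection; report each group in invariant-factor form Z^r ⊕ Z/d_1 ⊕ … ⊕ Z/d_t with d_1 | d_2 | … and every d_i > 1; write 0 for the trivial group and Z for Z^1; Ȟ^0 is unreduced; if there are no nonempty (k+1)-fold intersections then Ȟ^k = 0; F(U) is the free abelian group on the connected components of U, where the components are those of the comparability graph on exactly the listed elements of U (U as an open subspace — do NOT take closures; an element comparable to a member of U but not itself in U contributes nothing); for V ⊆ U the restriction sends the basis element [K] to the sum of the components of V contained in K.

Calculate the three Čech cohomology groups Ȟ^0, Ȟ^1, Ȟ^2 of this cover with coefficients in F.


Ȟ^0 = Z, Ȟ^1 = Z and Ȟ^2 = 0

nonempty intersections:
  W1={{p2},{p3},{p4},{p1,p3},{p1,p4},{p2,p3},{p2,p6},{p3,p5},{p3,p6},{p4,p5},{p4,p6},{p1,p3,p5},{p1,p3,p6},{p1,p4,p6},{p2,p3,p6}} W2={{p3},{p6},{p1,p3},{p1,p6},{p2,p3},{p2,p6},{p3,p5},{p3,p6},{p4,p6},{p1,p3,p5},{p1,p3,p6},{p1,p4,p6},{p2,p3,p6}} W3={{p1},{p2},{p5},{p1,p3},{p1,p4},{p1,p5},{p1,p6},{p2,p3},{p2,p6},{p3,p5},{p4,p5},{p1,p3,p5},{p1,p3,p6},{p1,p4,p6},{p2,p3,p6}}
  W12={{p3},{p1,p3},{p2,p3},{p2,p6},{p3,p5},{p3,p6},{p4,p6},{p1,p3,p5},{p1,p3,p6},{p1,p4,p6},{p2,p3,p6}} W13={{p2},{p1,p3},{p1,p4},{p2,p3},{p2,p6},{p3,p5},{p4,p5},{p1,p3,p5},{p1,p3,p6},{p1,p4,p6},{p2,p3,p6}} W23={{p1,p3},{p1,p6},{p2,p3},{p2,p6},{p3,p5},{p1,p3,p5},{p1,p3,p6},{p1,p4,p6},{p2,p3,p6}}
  W123={{p1,p3},{p2,p3},{p2,p6},{p3,p5},{p1,p3,p5},{p1,p3,p6},{p1,p4,p6},{p2,p3,p6}}
components per intersection:
  W1: {{p2},{p3},{p1,p3},{p2,p3},{p2,p6},{p3,p5},{p3,p6},{p1,p3,p5},{p1,p3,p6},{p2,p3,p6}} {{p4},{p1,p4},{p4,p5},{p4,p6},{p1,p4,p6}}
  W2: {{p3},{p6},{p1,p3},{p1,p6},{p2,p3},{p2,p6},{p3,p5},{p3,p6},{p4,p6},{p1,p3,p5},{p1,p3,p6},{p1,p4,p6},{p2,p3,p6}}
  W3: {{p1},{p5},{p1,p3},{p1,p4},{p1,p5},{p1,p6},{p3,p5},{p4,p5},{p1,p3,p5},{p1,p3,p6},{p1,p4,p6}} {{p2},{p2,p3},{p2,p6},{p2,p3,p6}}
  W12: {{p3},{p1,p3},{p2,p3},{p2,p6},{p3,p5},{p3,p6},{p1,p3,p5},{p1,p3,p6},{p2,p3,p6}} {{p4,p6},{p1,p4,p6}}
  W13: {{p2},{p2,p3},{p2,p6},{p2,p3,p6}} {{p1,p3},{p3,p5},{p1,p3,p5},{p1,p3,p6}} {{p1,p4},{p1,p4,p6}} {{p4,p5}}
  W23: {{p1,p3},{p1,p6},{p3,p5},{p1,p3,p5},{p1,p3,p6},{p1,p4,p6}} {{p2,p3},{p2,p6},{p2,p3,p6}}
  W123: {{p1,p3},{p3,p5},{p1,p3,p5},{p1,p3,p6}} {{p2,p3},{p2,p6},{p2,p3,p6}} {{p1,p4,p6}}
C dims 5,8,3; δ0: rk 4, SNF 1^4; δ1: rk 3, SNF 1^3
Ȟ^0: (5−4)−0=1 ⇒ Z
Ȟ^1: (8−3)−4=1 ⇒ Z
Ȟ^2: (3−0)−3=0 ⇒ 0
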